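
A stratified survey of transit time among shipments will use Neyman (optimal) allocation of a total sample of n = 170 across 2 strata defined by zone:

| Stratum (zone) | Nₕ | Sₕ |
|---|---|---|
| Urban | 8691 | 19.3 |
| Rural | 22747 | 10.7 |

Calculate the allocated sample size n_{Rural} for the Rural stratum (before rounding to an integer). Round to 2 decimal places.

Neyman allocation: nₕ = n·NₕSₕ / Σⱼ NⱼSⱼ.
Σ NⱼSⱼ = 8691·19.3 + 22747·10.7 = 411129.2.
n_{Rural} = 170·22747·10.7 / 411129.2 = 100.64.

100.64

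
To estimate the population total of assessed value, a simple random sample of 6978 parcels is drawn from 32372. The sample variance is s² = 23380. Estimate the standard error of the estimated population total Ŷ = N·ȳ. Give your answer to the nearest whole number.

52482

Var(Ŷ) = N²·Var(ȳ) = N²·(1 − n/N)·s²/n.
f = 6978/32372 = 0.21555665; Var(ȳ) = 0.78444335·23380/6978 = 2.6283012.
Var(Ŷ) = 32372² · 2.6283012 = 2.7543187 × 10^9.
SE(Ŷ) = √(2.7543187 × 10^9) = 52482.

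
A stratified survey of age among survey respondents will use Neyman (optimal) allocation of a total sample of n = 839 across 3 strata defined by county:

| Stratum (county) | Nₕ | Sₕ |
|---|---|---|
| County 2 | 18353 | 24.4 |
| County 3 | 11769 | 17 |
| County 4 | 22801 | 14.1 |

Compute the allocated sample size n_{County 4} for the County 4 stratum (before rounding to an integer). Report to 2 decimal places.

278.25

Neyman allocation: nₕ = n·NₕSₕ / Σⱼ NⱼSⱼ.
Σ NⱼSⱼ = 18353·24.4 + 11769·17 + 22801·14.1 = 969380.3.
n_{County 4} = 839·22801·14.1 / 969380.3 = 278.25.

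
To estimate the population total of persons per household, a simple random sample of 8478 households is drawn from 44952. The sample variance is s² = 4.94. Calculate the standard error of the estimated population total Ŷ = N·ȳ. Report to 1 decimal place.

977.4

Var(Ŷ) = N²·Var(ȳ) = N²·(1 − n/N)·s²/n.
f = 8478/44952 = 0.18860117; Var(ȳ) = 0.81139883·4.94/8478 = 4.727896 × 10^-4.
Var(Ŷ) = 44952² · (4.727896 × 10^-4) = 955357.58.
SE(Ŷ) = √(955357.58) = 977.4.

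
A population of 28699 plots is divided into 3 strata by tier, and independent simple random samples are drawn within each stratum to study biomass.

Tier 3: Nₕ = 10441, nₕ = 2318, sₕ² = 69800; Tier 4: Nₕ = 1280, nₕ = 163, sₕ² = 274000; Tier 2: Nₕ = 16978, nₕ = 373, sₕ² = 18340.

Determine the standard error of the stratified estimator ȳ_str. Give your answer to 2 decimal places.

Var(ȳ_str) = Σₕ Wₕ²(1 − fₕ)sₕ²/nₕ with Wₕ = Nₕ/N, N = 28699.
Tier 3: Wₕ = 0.36381059; term = 0.36381059²·(1 − 0.22200939)·69800/2318 = 3.1007518.
Tier 4: Wₕ = 0.04460086; term = 0.04460086²·(1 − 0.12734375)·274000/163 = 2.9180489.
Tier 2: Wₕ = 0.59158856; term = 0.59158856²·(1 − 0.02196961)·18340/373 = 16.829933.
Sum = 22.848734.
SE = √(22.848734) = 4.78.

4.78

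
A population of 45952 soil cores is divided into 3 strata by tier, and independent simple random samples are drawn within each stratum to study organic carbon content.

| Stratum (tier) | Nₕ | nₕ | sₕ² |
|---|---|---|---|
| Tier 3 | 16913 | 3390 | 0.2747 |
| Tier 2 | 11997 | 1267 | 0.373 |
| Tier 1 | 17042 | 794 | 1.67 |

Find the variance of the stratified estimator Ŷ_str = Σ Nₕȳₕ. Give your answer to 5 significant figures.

638820

Var(Ŷ_str) = Σₕ Nₕ²(1 − fₕ)sₕ²/nₕ.
Tier 3: 16913²·(1 − 3390/16913)·0.2747/3390 = 18533.296.
Tier 2: 11997²·(1 − 1267/11997)·0.373/1267 = 37896.98.
Tier 1: 17042²·(1 − 794/17042)·1.67/794 = 582393.39.
Sum = 638823.67.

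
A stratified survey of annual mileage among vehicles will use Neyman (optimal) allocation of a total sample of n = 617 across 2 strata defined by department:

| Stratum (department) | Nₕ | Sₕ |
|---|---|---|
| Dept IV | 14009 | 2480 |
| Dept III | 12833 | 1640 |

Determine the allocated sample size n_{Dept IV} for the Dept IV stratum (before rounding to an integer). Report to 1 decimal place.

Neyman allocation: nₕ = n·NₕSₕ / Σⱼ NⱼSⱼ.
Σ NⱼSⱼ = 14009·2480 + 12833·1640 = 5.578844 × 10^7.
n_{Dept IV} = 617·14009·2480 / (5.578844 × 10^7) = 384.2.

384.2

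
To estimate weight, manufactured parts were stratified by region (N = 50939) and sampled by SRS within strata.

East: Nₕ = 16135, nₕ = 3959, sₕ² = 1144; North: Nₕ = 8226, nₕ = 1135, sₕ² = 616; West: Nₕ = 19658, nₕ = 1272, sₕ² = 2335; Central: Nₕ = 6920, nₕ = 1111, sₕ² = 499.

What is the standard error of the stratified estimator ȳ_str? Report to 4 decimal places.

Var(ȳ_str) = Σₕ Wₕ²(1 − fₕ)sₕ²/nₕ with Wₕ = Nₕ/N, N = 50939.
East: Wₕ = 0.31675141; term = 0.31675141²·(1 − 0.24536721)·1144/3959 = 0.021878286.
North: Wₕ = 0.16148727; term = 0.16148727²·(1 − 0.13797715)·616/1135 = 0.012200573.
West: Wₕ = 0.38591256; term = 0.38591256²·(1 − 0.06470648)·2335/1272 = 0.25569694.
Central: Wₕ = 0.13584876; term = 0.13584876²·(1 − 0.16054913)·499/1111 = 0.0069581394.
Sum = 0.29673394.
SE = √(0.29673394) = 0.5447.

0.5447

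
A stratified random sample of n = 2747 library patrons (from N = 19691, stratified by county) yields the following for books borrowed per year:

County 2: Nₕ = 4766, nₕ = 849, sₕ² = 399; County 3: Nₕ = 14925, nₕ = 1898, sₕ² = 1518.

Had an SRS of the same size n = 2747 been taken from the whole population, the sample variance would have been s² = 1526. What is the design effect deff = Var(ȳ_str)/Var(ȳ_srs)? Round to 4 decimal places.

0.8863

Var(ȳ_str) = Σ Wₕ²(1−fₕ)sₕ²/nₕ with Wₕ = Nₕ/19691:
  County 2: (4766/19691)²·(1−849/4766)·399/849 = 0.022627536
  County 3: (14925/19691)²·(1−1898/14925)·1518/1898 = 0.40105023
  → Var(ȳ_str) = 0.42367777.
Var(ȳ_srs) = (1 − 2747/19691)·1526/2747 = 0.47801777.
deff = 0.42367777 / 0.47801777 = 0.8863.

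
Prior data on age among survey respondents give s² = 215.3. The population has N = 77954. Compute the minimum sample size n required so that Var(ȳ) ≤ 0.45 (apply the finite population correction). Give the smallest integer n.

476

Without fpc, n₀ = s²/D = 215.3/0.45 = 478.4444.
With fpc, (1 − n/N)·s²/n ≤ D requires n ≥ n₀/(1 + n₀/N) = 478.4444/(1 + 478.4444/77954) = 475.5258.
Rounding up, n = 476.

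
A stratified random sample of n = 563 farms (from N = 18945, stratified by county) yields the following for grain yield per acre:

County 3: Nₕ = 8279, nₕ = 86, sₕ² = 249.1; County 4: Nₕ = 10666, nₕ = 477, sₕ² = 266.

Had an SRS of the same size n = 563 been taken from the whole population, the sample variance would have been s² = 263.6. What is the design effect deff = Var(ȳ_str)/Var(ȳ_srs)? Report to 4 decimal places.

Var(ȳ_str) = Σ Wₕ²(1−fₕ)sₕ²/nₕ with Wₕ = Nₕ/18945:
  County 3: (8279/18945)²·(1−86/8279)·249.1/86 = 0.54740265
  County 4: (10666/18945)²·(1−477/10666)·266/477 = 0.16885238
  → Var(ȳ_str) = 0.71625503.
Var(ȳ_srs) = (1 − 563/18945)·263.6/563 = 0.45429208.
deff = 0.71625503 / 0.45429208 = 1.5766.

1.5766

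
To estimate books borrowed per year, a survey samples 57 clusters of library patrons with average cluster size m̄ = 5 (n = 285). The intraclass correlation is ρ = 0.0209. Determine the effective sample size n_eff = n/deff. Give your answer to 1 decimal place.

deff = 1 + (5 − 1)·0.0209 = 1 + 0.0836 = 1.0836.
n_eff = 285 / 1.0836 = 263.0.

263.0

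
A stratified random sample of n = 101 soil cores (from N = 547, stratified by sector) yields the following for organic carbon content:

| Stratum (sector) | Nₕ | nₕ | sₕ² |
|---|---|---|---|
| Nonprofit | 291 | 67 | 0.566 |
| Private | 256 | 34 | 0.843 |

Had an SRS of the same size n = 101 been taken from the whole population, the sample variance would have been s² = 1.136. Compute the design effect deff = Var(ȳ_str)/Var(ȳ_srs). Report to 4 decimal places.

Var(ȳ_str) = Σ Wₕ²(1−fₕ)sₕ²/nₕ with Wₕ = Nₕ/547:
  Nonprofit: (291/547)²·(1−67/291)·0.566/67 = 0.001840382
  Private: (256/547)²·(1−34/256)·0.843/34 = 0.0047094148
  → Var(ȳ_str) = 0.0065497968.
Var(ȳ_srs) = (1 − 101/547)·1.136/101 = 0.0091707423.
deff = 0.0065497968 / 0.0091707423 = 0.7142.

0.7142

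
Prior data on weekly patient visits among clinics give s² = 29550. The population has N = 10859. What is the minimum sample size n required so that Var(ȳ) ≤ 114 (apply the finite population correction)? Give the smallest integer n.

254

Without fpc, n₀ = s²/D = 29550/114 = 259.2105.
With fpc, (1 − n/N)·s²/n ≤ D requires n ≥ n₀/(1 + n₀/N) = 259.2105/(1 + 259.2105/10859) = 253.1673.
Rounding up, n = 254.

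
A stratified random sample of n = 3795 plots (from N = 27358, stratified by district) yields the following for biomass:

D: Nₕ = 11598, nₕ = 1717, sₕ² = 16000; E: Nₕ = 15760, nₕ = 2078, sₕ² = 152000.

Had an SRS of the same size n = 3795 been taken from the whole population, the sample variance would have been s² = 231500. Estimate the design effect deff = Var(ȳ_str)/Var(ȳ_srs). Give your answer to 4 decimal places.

0.4283

Var(ȳ_str) = Σ Wₕ²(1−fₕ)sₕ²/nₕ with Wₕ = Nₕ/27358:
  D: (11598/27358)²·(1−1717/11598)·16000/1717 = 1.4268062
  E: (15760/27358)²·(1−2078/15760)·152000/2078 = 21.073426
  → Var(ȳ_str) = 22.500232.
Var(ȳ_srs) = (1 − 3795/27358)·231500/3795 = 52.539442.
deff = 22.500232 / 52.539442 = 0.4283.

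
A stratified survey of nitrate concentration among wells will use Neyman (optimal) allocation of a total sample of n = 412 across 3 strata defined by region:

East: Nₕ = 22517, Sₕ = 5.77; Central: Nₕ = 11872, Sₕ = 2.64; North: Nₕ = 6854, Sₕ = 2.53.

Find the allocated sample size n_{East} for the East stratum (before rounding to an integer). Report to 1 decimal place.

299.7

Neyman allocation: nₕ = n·NₕSₕ / Σⱼ NⱼSⱼ.
Σ NⱼSⱼ = 22517·5.77 + 11872·2.64 + 6854·2.53 = 178605.79.
n_{East} = 412·22517·5.77 / 178605.79 = 299.7.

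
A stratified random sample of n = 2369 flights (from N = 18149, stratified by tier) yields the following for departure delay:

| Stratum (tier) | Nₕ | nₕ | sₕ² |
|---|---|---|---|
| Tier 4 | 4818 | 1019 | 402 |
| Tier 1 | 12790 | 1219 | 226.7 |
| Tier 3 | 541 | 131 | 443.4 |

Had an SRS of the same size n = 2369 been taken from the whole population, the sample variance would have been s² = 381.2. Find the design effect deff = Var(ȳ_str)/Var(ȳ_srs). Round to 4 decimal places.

Var(ȳ_str) = Σ Wₕ²(1−fₕ)sₕ²/nₕ with Wₕ = Nₕ/18149:
  Tier 4: (4818/18149)²·(1−1019/4818)·402/1019 = 0.02192212
  Tier 1: (12790/18149)²·(1−1219/12790)·226.7/1219 = 0.083557195
  Tier 3: (541/18149)²·(1−131/541)·443.4/131 = 0.0022792928
  → Var(ȳ_str) = 0.10775861.
Var(ȳ_srs) = (1 − 2369/18149)·381.2/2369 = 0.13990787.
deff = 0.10775861 / 0.13990787 = 0.7702.

0.7702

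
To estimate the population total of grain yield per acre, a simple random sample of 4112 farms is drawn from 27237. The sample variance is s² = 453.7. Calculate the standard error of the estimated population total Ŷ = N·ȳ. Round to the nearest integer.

Var(Ŷ) = N²·Var(ȳ) = N²·(1 − n/N)·s²/n.
f = 4112/27237 = 0.15097111; Var(ȳ) = 0.84902889·453.7/4112 = 0.093678115.
Var(Ŷ) = 27237² · 0.093678115 = 6.94955 × 10^7.
SE(Ŷ) = √(6.94955 × 10^7) = 8336.

8336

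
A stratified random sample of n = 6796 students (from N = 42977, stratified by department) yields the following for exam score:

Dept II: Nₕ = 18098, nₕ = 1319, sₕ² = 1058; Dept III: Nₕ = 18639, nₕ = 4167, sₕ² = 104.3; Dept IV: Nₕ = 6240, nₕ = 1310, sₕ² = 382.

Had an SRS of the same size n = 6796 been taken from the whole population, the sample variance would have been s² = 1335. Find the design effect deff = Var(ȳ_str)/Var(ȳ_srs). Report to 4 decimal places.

Var(ȳ_str) = Σ Wₕ²(1−fₕ)sₕ²/nₕ with Wₕ = Nₕ/42977:
  Dept II: (18098/42977)²·(1−1319/18098)·1058/1319 = 0.13187587
  Dept III: (18639/42977)²·(1−4167/18639)·104.3/4167 = 0.003655441
  Dept IV: (6240/42977)²·(1−1310/6240)·382/1310 = 0.004856813
  → Var(ȳ_str) = 0.14038812.
Var(ȳ_srs) = (1 − 6796/42977)·1335/6796 = 0.16537596.
deff = 0.14038812 / 0.16537596 = 0.8489.

0.8489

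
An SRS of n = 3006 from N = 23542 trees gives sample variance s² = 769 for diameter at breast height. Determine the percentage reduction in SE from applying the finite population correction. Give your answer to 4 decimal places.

f = n/N = 3006/23542 = 0.12768669.
SE_no-fpc = √(s²/n) = 0.50578819; SE_fpc = √((1−f)s²/n) = 0.47239461.
Ratio = √(1−f) = 0.93397715. Reduction = 100·(1 − 0.93397715) = 6.6023%.

6.6023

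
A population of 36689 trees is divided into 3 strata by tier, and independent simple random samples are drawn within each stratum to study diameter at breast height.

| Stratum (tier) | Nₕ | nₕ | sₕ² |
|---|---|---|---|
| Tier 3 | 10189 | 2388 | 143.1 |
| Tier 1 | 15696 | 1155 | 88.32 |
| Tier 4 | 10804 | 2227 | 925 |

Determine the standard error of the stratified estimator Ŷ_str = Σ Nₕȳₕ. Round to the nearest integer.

Var(Ŷ_str) = Σₕ Nₕ²(1 − fₕ)sₕ²/nₕ.
Tier 3: 10189²·(1 − 2388/10189)·143.1/2388 = 4.7630721 × 10^6.
Tier 1: 15696²·(1 − 1155/15696)·88.32/1155 = 1.7452608 × 10^7.
Tier 4: 10804²·(1 − 2227/10804)·925/2227 = 3.8489432 × 10^7.
Sum = 6.0705112 × 10^7.
SE = √(6.0705112 × 10^7) = 7791.

7791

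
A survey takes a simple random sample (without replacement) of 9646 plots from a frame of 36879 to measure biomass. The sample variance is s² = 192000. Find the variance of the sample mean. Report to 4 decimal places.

Under SRS without replacement, Var(ȳ) = (1 − f)·s²/n with f = n/N = 9646/36879 = 0.26155807.
Var(ȳ) = (1 − 0.26155807)·192000/9646 = 0.73844193·19.904624 = 14.698409.

14.6984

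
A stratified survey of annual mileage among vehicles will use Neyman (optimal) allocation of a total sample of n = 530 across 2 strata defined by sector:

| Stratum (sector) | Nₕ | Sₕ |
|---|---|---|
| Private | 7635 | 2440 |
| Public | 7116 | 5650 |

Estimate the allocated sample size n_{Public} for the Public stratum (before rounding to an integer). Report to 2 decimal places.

362.18

Neyman allocation: nₕ = n·NₕSₕ / Σⱼ NⱼSⱼ.
Σ NⱼSⱼ = 7635·2440 + 7116·5650 = 5.88348 × 10^7.
n_{Public} = 530·7116·5650 / (5.88348 × 10^7) = 362.18.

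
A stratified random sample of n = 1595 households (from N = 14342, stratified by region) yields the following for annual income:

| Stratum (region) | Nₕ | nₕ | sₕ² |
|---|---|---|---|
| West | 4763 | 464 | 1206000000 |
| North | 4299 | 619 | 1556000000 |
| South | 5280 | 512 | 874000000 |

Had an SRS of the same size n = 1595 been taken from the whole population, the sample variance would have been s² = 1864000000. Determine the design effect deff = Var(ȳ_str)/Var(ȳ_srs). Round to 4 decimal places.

Var(ȳ_str) = Σ Wₕ²(1−fₕ)sₕ²/nₕ with Wₕ = Nₕ/14342:
  West: (4763/14342)²·(1−464/4763)·1206000000/464 = 258736.63
  North: (4299/14342)²·(1−619/4299)·1556000000/619 = 193336.91
  South: (5280/14342)²·(1−512/5280)·874000000/512 = 208925.86
  → Var(ȳ_str) = 660999.4.
Var(ȳ_srs) = (1 − 1595/14342)·1864000000/1595 = 1.0386841 × 10^6.
deff = 660999.4 / (1.0386841 × 10^6) = 0.6364.

0.6364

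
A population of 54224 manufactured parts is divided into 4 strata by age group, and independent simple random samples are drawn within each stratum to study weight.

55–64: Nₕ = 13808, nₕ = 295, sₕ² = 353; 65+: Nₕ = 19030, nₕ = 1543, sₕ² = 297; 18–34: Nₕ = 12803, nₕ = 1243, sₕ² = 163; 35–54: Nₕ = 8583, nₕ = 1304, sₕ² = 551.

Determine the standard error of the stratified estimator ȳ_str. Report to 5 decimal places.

0.33660

Var(ȳ_str) = Σₕ Wₕ²(1 − fₕ)sₕ²/nₕ with Wₕ = Nₕ/N, N = 54224.
55–64: Wₕ = 0.25464739; term = 0.25464739²·(1 − 0.02136443)·353/295 = 0.075936774.
65+: Wₕ = 0.35095161; term = 0.35095161²·(1 − 0.08108250)·297/1543 = 0.021785198.
18–34: Wₕ = 0.23611316; term = 0.23611316²·(1 − 0.09708662)·163/1243 = 0.0066008969.
35–54: Wₕ = 0.15828784; term = 0.15828784²·(1 − 0.15192823)·551/1304 = 0.0089784576.
Sum = 0.11330133.
SE = √(0.11330133) = 0.33660.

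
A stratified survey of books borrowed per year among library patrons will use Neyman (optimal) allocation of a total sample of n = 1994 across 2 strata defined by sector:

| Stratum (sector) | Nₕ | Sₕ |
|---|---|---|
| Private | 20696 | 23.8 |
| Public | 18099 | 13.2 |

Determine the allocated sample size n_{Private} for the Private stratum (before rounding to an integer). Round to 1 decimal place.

1342.7

Neyman allocation: nₕ = n·NₕSₕ / Σⱼ NⱼSⱼ.
Σ NⱼSⱼ = 20696·23.8 + 18099·13.2 = 731471.6.
n_{Private} = 1994·20696·23.8 / 731471.6 = 1342.7.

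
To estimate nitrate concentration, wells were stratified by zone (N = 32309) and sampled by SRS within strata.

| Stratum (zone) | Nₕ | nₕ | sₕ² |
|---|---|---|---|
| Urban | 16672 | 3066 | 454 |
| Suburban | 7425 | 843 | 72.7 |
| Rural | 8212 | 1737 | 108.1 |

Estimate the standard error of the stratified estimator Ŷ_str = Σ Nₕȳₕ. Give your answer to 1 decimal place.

6412.0

Var(Ŷ_str) = Σₕ Nₕ²(1 − fₕ)sₕ²/nₕ.
Urban: 16672²·(1 − 3066/16672)·454/3066 = 3.3589371 × 10^7.
Suburban: 7425²·(1 − 843/7425)·72.7/843 = 4.2146467 × 10^6.
Rural: 8212²·(1 − 1737/8212)·108.1/1737 = 3.3091358 × 10^6.
Sum = 4.1113154 × 10^7.
SE = √(4.1113154 × 10^7) = 6412.0.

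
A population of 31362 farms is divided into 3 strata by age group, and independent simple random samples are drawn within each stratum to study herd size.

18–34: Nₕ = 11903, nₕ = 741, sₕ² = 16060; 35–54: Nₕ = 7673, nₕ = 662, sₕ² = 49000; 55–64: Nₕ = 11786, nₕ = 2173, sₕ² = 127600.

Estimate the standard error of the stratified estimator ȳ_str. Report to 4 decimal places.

Var(ȳ_str) = Σₕ Wₕ²(1 − fₕ)sₕ²/nₕ with Wₕ = Nₕ/N, N = 31362.
18–34: Wₕ = 0.37953574; term = 0.37953574²·(1 − 0.06225321)·16060/741 = 2.9276441.
35–54: Wₕ = 0.24465914; term = 0.24465914²·(1 − 0.08627655)·49000/662 = 4.0483286.
55–64: Wₕ = 0.37580511; term = 0.37580511²·(1 − 0.18437129)·127600/2173 = 6.7640814.
Sum = 13.740054.
SE = √(13.740054) = 3.7068.

3.7068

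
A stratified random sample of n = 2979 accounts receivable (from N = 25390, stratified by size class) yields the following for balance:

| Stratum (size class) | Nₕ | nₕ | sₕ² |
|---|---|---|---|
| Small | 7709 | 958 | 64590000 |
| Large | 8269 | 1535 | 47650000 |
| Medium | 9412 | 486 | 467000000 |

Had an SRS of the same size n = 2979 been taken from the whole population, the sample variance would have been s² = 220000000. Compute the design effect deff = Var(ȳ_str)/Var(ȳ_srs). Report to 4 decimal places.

Var(ȳ_str) = Σ Wₕ²(1−fₕ)sₕ²/nₕ with Wₕ = Nₕ/25390:
  Small: (7709/25390)²·(1−958/7709)·64590000/958 = 5443.0275
  Large: (8269/25390)²·(1−1535/8269)·47650000/1535 = 2681.3606
  Medium: (9412/25390)²·(1−486/9412)·467000000/486 = 125225.86
  → Var(ȳ_str) = 133350.25.
Var(ȳ_srs) = (1 − 2979/25390)·220000000/2979 = 65185.457.
deff = 133350.25 / 65185.457 = 2.0457.

2.0457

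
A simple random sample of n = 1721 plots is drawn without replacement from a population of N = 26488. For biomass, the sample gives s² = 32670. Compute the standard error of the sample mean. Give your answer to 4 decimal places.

4.2130

Under SRS without replacement, Var(ȳ) = (1 − f)·s²/n with f = n/N = 1721/26488 = 0.06497282.
Var(ȳ) = (1 − 0.06497282)·32670/1721 = 0.93502718·18.983149 = 17.749761.
SE(ȳ) = √(17.749761) = 4.2130.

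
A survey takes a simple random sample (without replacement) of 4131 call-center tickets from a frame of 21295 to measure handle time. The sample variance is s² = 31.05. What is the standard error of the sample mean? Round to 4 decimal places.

Under SRS without replacement, Var(ȳ) = (1 − f)·s²/n with f = n/N = 4131/21295 = 0.19398920.
Var(ȳ) = (1 − 0.19398920)·31.05/4131 = 0.80601080·0.0075163399 = 0.0060582511.
SE(ȳ) = √(0.0060582511) = 0.0778.

0.0778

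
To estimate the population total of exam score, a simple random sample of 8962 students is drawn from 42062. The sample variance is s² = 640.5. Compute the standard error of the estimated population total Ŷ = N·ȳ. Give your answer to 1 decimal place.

Var(Ŷ) = N²·Var(ȳ) = N²·(1 − n/N)·s²/n.
f = 8962/42062 = 0.21306643; Var(ȳ) = 0.78693357·640.5/8962 = 0.056240901.
Var(Ŷ) = 42062² · 0.056240901 = 9.9502068 × 10^7.
SE(Ŷ) = √(9.9502068 × 10^7) = 9975.1.

9975.1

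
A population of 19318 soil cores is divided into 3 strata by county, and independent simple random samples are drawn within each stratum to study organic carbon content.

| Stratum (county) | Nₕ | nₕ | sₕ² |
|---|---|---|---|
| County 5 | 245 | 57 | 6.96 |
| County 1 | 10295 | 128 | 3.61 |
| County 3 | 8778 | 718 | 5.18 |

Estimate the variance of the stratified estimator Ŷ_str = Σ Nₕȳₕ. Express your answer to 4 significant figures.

Var(Ŷ_str) = Σₕ Nₕ²(1 − fₕ)sₕ²/nₕ.
County 5: 245²·(1 − 57/245)·6.96/57 = 5624.1684.
County 1: 10295²·(1 − 128/10295)·3.61/128 = 2.9520004 × 10^6.
County 3: 8778²·(1 − 718/8778)·5.18/718 = 510429.7.
Sum = 3.4680543 × 10^6.

3.468 × 10^6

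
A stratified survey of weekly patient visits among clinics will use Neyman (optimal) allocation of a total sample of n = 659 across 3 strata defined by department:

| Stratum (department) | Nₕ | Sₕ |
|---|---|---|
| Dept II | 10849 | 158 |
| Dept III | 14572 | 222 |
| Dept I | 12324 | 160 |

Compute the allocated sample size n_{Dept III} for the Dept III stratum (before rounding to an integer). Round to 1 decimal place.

308.0

Neyman allocation: nₕ = n·NₕSₕ / Σⱼ NⱼSⱼ.
Σ NⱼSⱼ = 10849·158 + 14572·222 + 12324·160 = 6.920966 × 10^6.
n_{Dept III} = 659·14572·222 / (6.920966 × 10^6) = 308.0.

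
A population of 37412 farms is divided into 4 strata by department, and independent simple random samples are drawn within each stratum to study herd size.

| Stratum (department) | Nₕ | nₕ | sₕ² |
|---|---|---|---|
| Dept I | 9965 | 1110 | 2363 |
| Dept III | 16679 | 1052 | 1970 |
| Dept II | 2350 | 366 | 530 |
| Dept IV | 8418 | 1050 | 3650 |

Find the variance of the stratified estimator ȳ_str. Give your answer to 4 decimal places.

0.6418

Var(ȳ_str) = Σₕ Wₕ²(1 − fₕ)sₕ²/nₕ with Wₕ = Nₕ/N, N = 37412.
Dept I: Wₕ = 0.26635839; term = 0.26635839²·(1 − 0.11138986)·2363/1110 = 0.13420996.
Dept III: Wₕ = 0.44581952; term = 0.44581952²·(1 − 0.06307333)·1970/1052 = 0.34871791.
Dept II: Wₕ = 0.06281407; term = 0.06281407²·(1 − 0.15574468)·530/366 = 0.0048237241.
Dept IV: Wₕ = 0.22500802; term = 0.22500802²·(1 − 0.12473272)·3650/1050 = 0.15404239.
Sum = 0.64179398.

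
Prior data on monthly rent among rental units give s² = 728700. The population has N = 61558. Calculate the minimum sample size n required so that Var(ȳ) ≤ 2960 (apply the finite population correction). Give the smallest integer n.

246

Without fpc, n₀ = s²/D = 728700/2960 = 246.1824.
With fpc, (1 − n/N)·s²/n ≤ D requires n ≥ n₀/(1 + n₀/N) = 246.1824/(1 + 246.1824/61558) = 245.2018.
Rounding up, n = 246.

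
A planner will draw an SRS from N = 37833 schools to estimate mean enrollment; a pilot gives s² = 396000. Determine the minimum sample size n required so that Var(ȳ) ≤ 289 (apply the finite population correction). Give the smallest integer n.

Without fpc, n₀ = s²/D = 396000/289 = 1370.2422.
With fpc, (1 − n/N)·s²/n ≤ D requires n ≥ n₀/(1 + n₀/N) = 1370.2422/(1 + 1370.2422/37833) = 1322.3491.
Rounding up, n = 1323.

1323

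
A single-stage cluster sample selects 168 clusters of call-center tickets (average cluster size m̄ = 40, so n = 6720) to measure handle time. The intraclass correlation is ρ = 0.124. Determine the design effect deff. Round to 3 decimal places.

5.836

deff = 1 + (40 − 1)·0.124 = 1 + 4.836 = 5.836.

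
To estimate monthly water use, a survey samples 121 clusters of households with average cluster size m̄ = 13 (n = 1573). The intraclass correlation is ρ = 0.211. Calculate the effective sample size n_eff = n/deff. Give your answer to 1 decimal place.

445.4

deff = 1 + (13 − 1)·0.211 = 1 + 2.532 = 3.532.
n_eff = 1573 / 3.532 = 445.4.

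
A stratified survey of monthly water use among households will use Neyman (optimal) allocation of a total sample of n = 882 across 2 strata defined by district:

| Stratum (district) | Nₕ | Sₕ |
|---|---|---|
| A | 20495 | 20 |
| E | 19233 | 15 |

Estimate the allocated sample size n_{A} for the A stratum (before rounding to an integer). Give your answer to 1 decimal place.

Neyman allocation: nₕ = n·NₕSₕ / Σⱼ NⱼSⱼ.
Σ NⱼSⱼ = 20495·20 + 19233·15 = 698395.
n_{A} = 882·20495·20 / 698395 = 517.7.

517.7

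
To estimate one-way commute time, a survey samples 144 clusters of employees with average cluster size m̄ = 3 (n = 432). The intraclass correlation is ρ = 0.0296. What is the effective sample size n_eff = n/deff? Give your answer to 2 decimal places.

deff = 1 + (3 − 1)·0.0296 = 1 + 0.0592 = 1.0592.
n_eff = 432 / 1.0592 = 407.85.

407.85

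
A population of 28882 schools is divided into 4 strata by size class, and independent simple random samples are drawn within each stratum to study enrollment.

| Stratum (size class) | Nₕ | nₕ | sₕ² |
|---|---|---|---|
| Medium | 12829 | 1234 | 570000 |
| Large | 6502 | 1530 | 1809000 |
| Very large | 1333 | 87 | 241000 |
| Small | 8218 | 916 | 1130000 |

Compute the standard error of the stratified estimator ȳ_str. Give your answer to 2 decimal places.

14.91

Var(ȳ_str) = Σₕ Wₕ²(1 − fₕ)sₕ²/nₕ with Wₕ = Nₕ/N, N = 28882.
Medium: Wₕ = 0.44418669; term = 0.44418669²·(1 − 0.09618832)·570000/1234 = 82.369936.
Large: Wₕ = 0.22512291; term = 0.22512291²·(1 − 0.23531221)·1809000/1530 = 45.821647.
Very large: Wₕ = 0.04615331; term = 0.04615331²·(1 − 0.06526632)·241000/87 = 5.5155834.
Small: Wₕ = 0.28453708; term = 0.28453708²·(1 − 0.11146264)·1130000/916 = 88.74347.
Sum = 222.45064.
SE = √(222.45064) = 14.91.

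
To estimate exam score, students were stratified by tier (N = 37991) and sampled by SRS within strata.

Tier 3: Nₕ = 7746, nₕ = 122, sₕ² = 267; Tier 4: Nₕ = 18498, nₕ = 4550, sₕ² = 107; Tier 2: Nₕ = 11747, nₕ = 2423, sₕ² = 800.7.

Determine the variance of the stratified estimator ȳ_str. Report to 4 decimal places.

Var(ȳ_str) = Σₕ Wₕ²(1 − fₕ)sₕ²/nₕ with Wₕ = Nₕ/N, N = 37991.
Tier 3: Wₕ = 0.20389040; term = 0.20389040²·(1 − 0.01575006)·267/122 = 0.08954686.
Tier 4: Wₕ = 0.48690479; term = 0.48690479²·(1 − 0.24597254)·107/4550 = 0.0042038542.
Tier 2: Wₕ = 0.30920481; term = 0.30920481²·(1 − 0.20626543)·800.7/2423 = 0.025077498.
Sum = 0.11882821.

0.1188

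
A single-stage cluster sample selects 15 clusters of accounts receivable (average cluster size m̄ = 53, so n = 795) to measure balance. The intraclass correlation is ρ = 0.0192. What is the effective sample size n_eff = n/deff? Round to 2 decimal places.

397.82

deff = 1 + (53 − 1)·0.0192 = 1 + 0.9984 = 1.9984.
n_eff = 795 / 1.9984 = 397.82.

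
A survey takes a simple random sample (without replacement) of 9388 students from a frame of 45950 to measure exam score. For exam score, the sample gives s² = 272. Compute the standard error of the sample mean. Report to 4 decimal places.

0.1518

Under SRS without replacement, Var(ȳ) = (1 − f)·s²/n with f = n/N = 9388/45950 = 0.20430903.
Var(ȳ) = (1 − 0.20430903)·272/9388 = 0.79569097·0.028973157 = 0.02305368.
SE(ȳ) = √(0.02305368) = 0.1518.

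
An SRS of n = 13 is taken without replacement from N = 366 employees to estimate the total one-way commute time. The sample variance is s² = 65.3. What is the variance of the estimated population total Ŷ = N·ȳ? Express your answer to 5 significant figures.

648970

Var(Ŷ) = N²·Var(ȳ) = N²·(1 − n/N)·s²/n.
f = 13/366 = 0.03551913; Var(ȳ) = 0.96448087·65.3/13 = 4.8446616.
Var(Ŷ) = 366² · 4.8446616 = 648971.49.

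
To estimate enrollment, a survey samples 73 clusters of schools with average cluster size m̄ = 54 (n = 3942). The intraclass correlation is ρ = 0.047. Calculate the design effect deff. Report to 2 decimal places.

3.49

deff = 1 + (54 − 1)·0.047 = 1 + 2.491 = 3.491.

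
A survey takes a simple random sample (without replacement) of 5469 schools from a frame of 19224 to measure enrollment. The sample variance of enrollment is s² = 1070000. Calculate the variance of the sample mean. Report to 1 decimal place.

140.0

Under SRS without replacement, Var(ȳ) = (1 − f)·s²/n with f = n/N = 5469/19224 = 0.28448814.
Var(ȳ) = (1 − 0.28448814)·1070000/5469 = 0.71551186·195.6482 = 139.98861.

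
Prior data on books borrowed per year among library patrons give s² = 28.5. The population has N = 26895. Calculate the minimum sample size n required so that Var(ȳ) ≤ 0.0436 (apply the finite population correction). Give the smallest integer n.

Without fpc, n₀ = s²/D = 28.5/0.0436 = 653.6697.
With fpc, (1 − n/N)·s²/n ≤ D requires n ≥ n₀/(1 + n₀/N) = 653.6697/(1 + 653.6697/26895) = 638.1595.
Rounding up, n = 639.

639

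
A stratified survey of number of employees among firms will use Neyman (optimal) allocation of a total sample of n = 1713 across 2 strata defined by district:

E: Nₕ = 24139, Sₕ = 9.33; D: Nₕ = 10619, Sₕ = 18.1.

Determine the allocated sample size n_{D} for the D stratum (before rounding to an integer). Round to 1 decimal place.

788.8

Neyman allocation: nₕ = n·NₕSₕ / Σⱼ NⱼSⱼ.
Σ NⱼSⱼ = 24139·9.33 + 10619·18.1 = 417420.77.
n_{D} = 1713·10619·18.1 / 417420.77 = 788.8.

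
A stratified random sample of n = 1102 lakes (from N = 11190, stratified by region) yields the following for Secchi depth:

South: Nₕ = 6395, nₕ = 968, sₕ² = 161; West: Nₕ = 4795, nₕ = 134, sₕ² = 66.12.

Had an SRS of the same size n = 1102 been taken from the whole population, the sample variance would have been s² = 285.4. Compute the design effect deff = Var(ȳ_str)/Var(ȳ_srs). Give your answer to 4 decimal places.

Var(ȳ_str) = Σ Wₕ²(1−fₕ)sₕ²/nₕ with Wₕ = Nₕ/11190:
  South: (6395/11190)²·(1−968/6395)·161/968 = 0.046098916
  West: (4795/11190)²·(1−134/4795)·66.12/134 = 0.088071539
  → Var(ȳ_str) = 0.13417046.
Var(ȳ_srs) = (1 − 1102/11190)·285.4/1102 = 0.23347875.
deff = 0.13417046 / 0.23347875 = 0.5747.

0.5747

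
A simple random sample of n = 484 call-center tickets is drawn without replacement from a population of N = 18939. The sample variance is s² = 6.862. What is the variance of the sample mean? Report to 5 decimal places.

Under SRS without replacement, Var(ȳ) = (1 − f)·s²/n with f = n/N = 484/18939 = 0.02555573.
Var(ȳ) = (1 − 0.02555573)·6.862/484 = 0.97444427·0.014177686 = 0.013815365.

0.01382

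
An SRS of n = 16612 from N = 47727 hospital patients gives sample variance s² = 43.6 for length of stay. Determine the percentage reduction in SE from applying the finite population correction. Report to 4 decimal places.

19.2574

f = n/N = 16612/47727 = 0.34806294.
SE_no-fpc = √(s²/n) = 0.051230935; SE_fpc = √((1−f)s²/n) = 0.041365199.
Ratio = √(1−f) = 0.80742619. Reduction = 100·(1 − 0.80742619) = 19.2574%.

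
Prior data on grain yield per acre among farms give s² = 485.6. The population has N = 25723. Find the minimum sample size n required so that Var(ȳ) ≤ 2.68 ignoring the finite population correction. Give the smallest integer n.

182

Without fpc, n₀ = s²/D = 485.6/2.68 = 181.1940.
Rounding up, n = 182.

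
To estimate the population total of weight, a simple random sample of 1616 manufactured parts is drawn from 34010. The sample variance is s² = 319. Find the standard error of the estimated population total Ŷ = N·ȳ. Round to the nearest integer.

Var(Ŷ) = N²·Var(ȳ) = N²·(1 − n/N)·s²/n.
f = 1616/34010 = 0.04751544; Var(ȳ) = 0.95248456·319/1616 = 0.1880214.
Var(Ŷ) = 34010² · 0.1880214 = 2.1748061 × 10^8.
SE(Ŷ) = √(2.1748061 × 10^8) = 14747.

14747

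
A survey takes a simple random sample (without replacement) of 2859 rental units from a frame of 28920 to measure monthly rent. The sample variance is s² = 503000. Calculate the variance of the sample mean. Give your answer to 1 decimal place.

Under SRS without replacement, Var(ȳ) = (1 − f)·s²/n with f = n/N = 2859/28920 = 0.09885892.
Var(ȳ) = (1 − 0.09885892)·503000/2859 = 0.90114108·175.93564 = 158.54283.

158.5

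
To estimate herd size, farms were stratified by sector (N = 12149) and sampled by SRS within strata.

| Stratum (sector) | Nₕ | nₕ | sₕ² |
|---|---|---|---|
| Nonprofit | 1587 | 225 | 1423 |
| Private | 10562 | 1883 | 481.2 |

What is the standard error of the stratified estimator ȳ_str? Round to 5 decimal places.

0.50133

Var(ȳ_str) = Σₕ Wₕ²(1 − fₕ)sₕ²/nₕ with Wₕ = Nₕ/N, N = 12149.
Nonprofit: Wₕ = 0.13062804; term = 0.13062804²·(1 − 0.14177694)·1423/225 = 0.09261799.
Private: Wₕ = 0.86937196; term = 0.86937196²·(1 − 0.17828063)·481.2/1883 = 0.15871212.
Sum = 0.25133011.
SE = √(0.25133011) = 0.50133.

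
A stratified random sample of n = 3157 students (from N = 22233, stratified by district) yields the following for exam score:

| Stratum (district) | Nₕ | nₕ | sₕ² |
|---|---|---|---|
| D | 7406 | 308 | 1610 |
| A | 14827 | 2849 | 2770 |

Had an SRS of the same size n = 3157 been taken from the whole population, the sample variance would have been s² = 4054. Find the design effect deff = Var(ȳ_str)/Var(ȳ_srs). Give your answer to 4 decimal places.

Var(ȳ_str) = Σ Wₕ²(1−fₕ)sₕ²/nₕ with Wₕ = Nₕ/22233:
  D: (7406/22233)²·(1−308/7406)·1610/308 = 0.55590263
  A: (14827/22233)²·(1−2849/14827)·2770/2849 = 0.34932429
  → Var(ȳ_str) = 0.90522692.
Var(ȳ_srs) = (1 − 3157/22233)·4054/3157 = 1.1017889.
deff = 0.90522692 / 1.1017889 = 0.8216.

0.8216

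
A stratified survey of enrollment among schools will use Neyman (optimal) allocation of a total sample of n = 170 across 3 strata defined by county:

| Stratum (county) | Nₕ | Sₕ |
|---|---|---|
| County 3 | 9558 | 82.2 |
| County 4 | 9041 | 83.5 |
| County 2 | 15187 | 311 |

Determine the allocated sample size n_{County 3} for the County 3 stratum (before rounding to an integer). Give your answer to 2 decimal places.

Neyman allocation: nₕ = n·NₕSₕ / Σⱼ NⱼSⱼ.
Σ NⱼSⱼ = 9558·82.2 + 9041·83.5 + 15187·311 = 6.2637481 × 10^6.
n_{County 3} = 170·9558·82.2 / (6.2637481 × 10^6) = 21.32.

21.32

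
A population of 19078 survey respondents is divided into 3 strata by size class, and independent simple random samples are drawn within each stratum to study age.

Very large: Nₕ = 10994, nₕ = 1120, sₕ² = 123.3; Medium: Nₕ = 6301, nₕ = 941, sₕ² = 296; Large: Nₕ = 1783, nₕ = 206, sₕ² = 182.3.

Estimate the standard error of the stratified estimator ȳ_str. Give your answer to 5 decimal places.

0.26241

Var(ȳ_str) = Σₕ Wₕ²(1 − fₕ)sₕ²/nₕ with Wₕ = Nₕ/N, N = 19078.
Very large: Wₕ = 0.57626586; term = 0.57626586²·(1 − 0.10187375)·123.3/1120 = 0.032834335.
Medium: Wₕ = 0.33027571; term = 0.33027571²·(1 − 0.14934137)·296/941 = 0.029188425.
Large: Wₕ = 0.09345843; term = 0.09345843²·(1 − 0.11553561)·182.3/206 = 0.0068365469.
Sum = 0.068859307.
SE = √(0.068859307) = 0.26241.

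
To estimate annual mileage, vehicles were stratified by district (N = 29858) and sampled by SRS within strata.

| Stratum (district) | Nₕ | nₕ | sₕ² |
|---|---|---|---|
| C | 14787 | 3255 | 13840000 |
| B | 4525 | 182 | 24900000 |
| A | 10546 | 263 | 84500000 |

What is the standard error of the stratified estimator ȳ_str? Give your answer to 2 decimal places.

207.15

Var(ȳ_str) = Σₕ Wₕ²(1 − fₕ)sₕ²/nₕ with Wₕ = Nₕ/N, N = 29858.
C: Wₕ = 0.49524416; term = 0.49524416²·(1 − 0.22012579)·13840000/3255 = 813.29551.
B: Wₕ = 0.15155067; term = 0.15155067²·(1 − 0.04022099)·24900000/182 = 3015.8862.
A: Wₕ = 0.35320517; term = 0.35320517²·(1 − 0.02493837)·84500000/263 = 39082.932.
Sum = 42912.114.
SE = √(42912.114) = 207.15.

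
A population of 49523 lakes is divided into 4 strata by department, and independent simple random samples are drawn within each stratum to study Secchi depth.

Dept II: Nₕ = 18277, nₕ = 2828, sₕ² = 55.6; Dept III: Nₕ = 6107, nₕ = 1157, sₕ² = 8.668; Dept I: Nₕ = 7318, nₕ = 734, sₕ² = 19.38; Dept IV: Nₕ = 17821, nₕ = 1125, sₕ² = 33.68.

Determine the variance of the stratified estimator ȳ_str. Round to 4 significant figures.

Var(ȳ_str) = Σₕ Wₕ²(1 − fₕ)sₕ²/nₕ with Wₕ = Nₕ/N, N = 49523.
Dept II: Wₕ = 0.36906084; term = 0.36906084²·(1 − 0.15472999)·55.6/2828 = 0.0022635327.
Dept III: Wₕ = 0.12331644; term = 0.12331644²·(1 − 0.18945472)·8.668/1157 = 9.2343168 × 10^-5.
Dept I: Wₕ = 0.14776972; term = 0.14776972²·(1 − 0.10030063)·19.38/734 = 5.1871171 × 10^-4.
Dept IV: Wₕ = 0.35985300; term = 0.35985300²·(1 − 0.06312777)·33.68/1125 = 0.0036320363.
Sum = 0.0065066239.

0.006507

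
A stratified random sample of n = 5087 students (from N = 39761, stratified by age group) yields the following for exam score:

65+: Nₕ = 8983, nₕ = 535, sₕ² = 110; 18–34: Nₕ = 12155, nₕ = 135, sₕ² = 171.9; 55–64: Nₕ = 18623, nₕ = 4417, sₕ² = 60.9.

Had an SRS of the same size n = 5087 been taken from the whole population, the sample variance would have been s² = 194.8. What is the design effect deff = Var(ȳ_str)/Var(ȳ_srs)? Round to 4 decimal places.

Var(ȳ_str) = Σ Wₕ²(1−fₕ)sₕ²/nₕ with Wₕ = Nₕ/39761:
  65+: (8983/39761)²·(1−535/8983)·110/535 = 0.0098696013
  18–34: (12155/39761)²·(1−135/12155)·171.9/135 = 0.11767574
  55–64: (18623/39761)²·(1−4417/18623)·60.9/4417 = 0.0023072611
  → Var(ȳ_str) = 0.1298526.
Var(ȳ_srs) = (1 − 5087/39761)·194.8/5087 = 0.033394417.
deff = 0.1298526 / 0.033394417 = 3.8885.

3.8885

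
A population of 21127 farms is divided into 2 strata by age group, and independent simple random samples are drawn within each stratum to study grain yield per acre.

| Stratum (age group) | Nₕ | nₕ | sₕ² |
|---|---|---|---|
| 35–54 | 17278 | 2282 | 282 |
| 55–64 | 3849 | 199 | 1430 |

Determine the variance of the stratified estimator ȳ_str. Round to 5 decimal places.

0.29791

Var(ȳ_str) = Σₕ Wₕ²(1 − fₕ)sₕ²/nₕ with Wₕ = Nₕ/N, N = 21127.
35–54: Wₕ = 0.81781606; term = 0.81781606²·(1 − 0.13207547)·282/2282 = 0.071734274.
55–64: Wₕ = 0.18218394; term = 0.18218394²·(1 − 0.05170174)·1430/199 = 0.22617681.
Sum = 0.29791108.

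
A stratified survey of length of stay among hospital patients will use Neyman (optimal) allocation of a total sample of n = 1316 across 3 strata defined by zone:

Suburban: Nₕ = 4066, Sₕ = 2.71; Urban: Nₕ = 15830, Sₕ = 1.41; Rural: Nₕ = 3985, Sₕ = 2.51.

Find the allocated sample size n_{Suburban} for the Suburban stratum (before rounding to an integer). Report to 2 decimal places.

Neyman allocation: nₕ = n·NₕSₕ / Σⱼ NⱼSⱼ.
Σ NⱼSⱼ = 4066·2.71 + 15830·1.41 + 3985·2.51 = 43341.51.
n_{Suburban} = 1316·4066·2.71 / 43341.51 = 334.57.

334.57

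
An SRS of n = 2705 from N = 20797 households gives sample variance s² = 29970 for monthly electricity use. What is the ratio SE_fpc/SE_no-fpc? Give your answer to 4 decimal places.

0.9327

f = n/N = 2705/20797 = 0.13006684.
SE_no-fpc = √(s²/n) = 3.3285857; SE_fpc = √((1−f)s²/n) = 3.1045787.
Ratio = √(1−f) = 0.93270208.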